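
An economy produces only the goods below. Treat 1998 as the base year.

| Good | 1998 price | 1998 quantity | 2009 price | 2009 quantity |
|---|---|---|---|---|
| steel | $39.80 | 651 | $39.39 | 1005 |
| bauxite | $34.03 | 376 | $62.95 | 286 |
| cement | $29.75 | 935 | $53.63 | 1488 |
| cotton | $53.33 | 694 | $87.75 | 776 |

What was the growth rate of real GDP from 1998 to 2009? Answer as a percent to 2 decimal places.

Real GDP 1998 = Nominal GDP 1998 = 39.80·651 + 34.03·376 + 29.75·935 + 53.33·694 = 103532.35.
Real GDP 2009 (at 1998 prices) = 39.80·1005 + 34.03·286 + 29.75·1488 + 53.33·776 = 135383.66.
Real growth = 135383.66/103532.35 − 1 = 0.3076.

30.76%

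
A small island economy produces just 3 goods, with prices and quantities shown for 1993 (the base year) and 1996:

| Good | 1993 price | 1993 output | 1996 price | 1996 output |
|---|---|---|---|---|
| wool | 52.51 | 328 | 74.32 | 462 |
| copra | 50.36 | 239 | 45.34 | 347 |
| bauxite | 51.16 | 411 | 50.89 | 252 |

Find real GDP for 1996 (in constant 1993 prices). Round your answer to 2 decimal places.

54626.86

Real GDP 1996 = Σ (p_1993 × q_1996) = 52.51·462 + 50.36·347 + 51.16·252 = 54626.86.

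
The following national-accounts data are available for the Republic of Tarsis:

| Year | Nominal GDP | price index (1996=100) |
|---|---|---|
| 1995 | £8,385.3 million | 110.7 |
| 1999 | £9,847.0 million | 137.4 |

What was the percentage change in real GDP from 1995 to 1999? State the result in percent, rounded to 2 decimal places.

-5.39%

Real GDP 1995 = 8385.3 / 1.107 = 7574.80.
Real GDP 1999 = 9847.0 / 1.374 = 7166.67.
Real growth = 7166.67 / 7574.80 − 1 = -0.0539.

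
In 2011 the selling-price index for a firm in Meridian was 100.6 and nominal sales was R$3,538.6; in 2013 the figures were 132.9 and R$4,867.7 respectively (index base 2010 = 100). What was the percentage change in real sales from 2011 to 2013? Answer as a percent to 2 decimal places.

Deflate each year: 2011 → 3538.6/1.006 = 3517.50; 2013 → 4867.7/1.329 = 3662.68.
So real sales changed by 3662.68/3517.50 − 1 = 0.0413, i.e. 4.13%.

4.13%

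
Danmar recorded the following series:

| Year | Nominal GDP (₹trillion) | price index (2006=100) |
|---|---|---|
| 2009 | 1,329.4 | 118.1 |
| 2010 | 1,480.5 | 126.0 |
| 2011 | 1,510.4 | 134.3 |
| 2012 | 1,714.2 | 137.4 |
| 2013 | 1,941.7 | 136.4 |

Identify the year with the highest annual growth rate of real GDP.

2013

2010: real = 1480.5/1.260 = 1175.00; growth vs 2009 (1125.66) = 4.38%.
2011: real = 1510.4/1.343 = 1124.65; growth vs 2010 (1175.00) = -4.29%.
2012: real = 1714.2/1.374 = 1247.60; growth vs 2011 (1124.65) = 10.93%.
2013: real = 1941.7/1.364 = 1423.53; growth vs 2012 (1247.60) = 14.10%.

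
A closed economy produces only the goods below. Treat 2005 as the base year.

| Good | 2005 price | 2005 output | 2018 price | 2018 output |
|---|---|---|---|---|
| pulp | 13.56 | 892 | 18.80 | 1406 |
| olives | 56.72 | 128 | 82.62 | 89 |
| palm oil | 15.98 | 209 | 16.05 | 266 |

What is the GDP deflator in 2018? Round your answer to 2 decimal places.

Nominal GDP 2018 = 18.80·1406 + 82.62·89 + 16.05·266 = 38055.28.
Real GDP 2018 (at 2005 prices) = 13.56·1406 + 56.72·89 + 15.98·266 = 28364.12.
Deflator = Nominal/Real × 100 = 38055.28/28364.12 × 100 = 134.167.

134.17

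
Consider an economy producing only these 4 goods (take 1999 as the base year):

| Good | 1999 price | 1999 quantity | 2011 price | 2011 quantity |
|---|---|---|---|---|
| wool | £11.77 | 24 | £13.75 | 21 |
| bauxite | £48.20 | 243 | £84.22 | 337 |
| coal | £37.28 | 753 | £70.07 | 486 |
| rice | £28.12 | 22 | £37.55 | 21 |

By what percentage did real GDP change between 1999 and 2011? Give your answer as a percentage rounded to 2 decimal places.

-13.48%

Real GDP 1999 = Nominal GDP 1999 = 11.77·24 + 48.20·243 + 37.28·753 + 28.12·22 = 40685.56.
Real GDP 2011 (at 1999 prices) = 11.77·21 + 48.20·337 + 37.28·486 + 28.12·21 = 35199.17.
Real growth = 35199.17/40685.56 − 1 = -0.1348.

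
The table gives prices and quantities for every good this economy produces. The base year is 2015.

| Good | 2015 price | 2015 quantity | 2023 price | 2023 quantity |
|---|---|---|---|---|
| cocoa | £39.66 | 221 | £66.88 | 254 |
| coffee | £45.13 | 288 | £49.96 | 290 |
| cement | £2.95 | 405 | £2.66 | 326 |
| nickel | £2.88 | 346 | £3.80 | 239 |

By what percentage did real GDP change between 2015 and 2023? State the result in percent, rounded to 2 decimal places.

Real GDP 2015 = Nominal GDP 2015 = 39.66·221 + 45.13·288 + 2.95·405 + 2.88·346 = 23953.53.
Real GDP 2023 (at 2015 prices) = 39.66·254 + 45.13·290 + 2.95·326 + 2.88·239 = 24811.36.
Real growth = 24811.36/23953.53 − 1 = 0.0358.

3.58%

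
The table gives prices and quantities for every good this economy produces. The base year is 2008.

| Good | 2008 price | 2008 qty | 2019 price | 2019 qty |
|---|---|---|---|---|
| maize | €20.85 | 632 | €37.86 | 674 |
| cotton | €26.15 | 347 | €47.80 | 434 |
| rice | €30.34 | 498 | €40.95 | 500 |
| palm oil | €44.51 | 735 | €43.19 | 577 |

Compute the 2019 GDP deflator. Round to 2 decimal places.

Nominal GDP 2019 = 37.86·674 + 47.80·434 + 40.95·500 + 43.19·577 = 91658.47.
Real GDP 2019 (at 2008 prices) = 20.85·674 + 26.15·434 + 30.34·500 + 44.51·577 = 66254.27.
Deflator = Nominal/Real × 100 = 91658.47/66254.27 × 100 = 138.343.

138.34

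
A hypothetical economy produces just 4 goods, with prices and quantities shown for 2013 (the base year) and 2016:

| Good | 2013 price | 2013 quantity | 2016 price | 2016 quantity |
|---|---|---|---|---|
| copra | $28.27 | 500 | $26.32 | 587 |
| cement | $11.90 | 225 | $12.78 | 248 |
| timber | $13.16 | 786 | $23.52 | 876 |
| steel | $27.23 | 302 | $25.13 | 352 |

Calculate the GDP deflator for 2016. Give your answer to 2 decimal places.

118.22

Nominal GDP 2016 = 26.32·587 + 12.78·248 + 23.52·876 + 25.13·352 = 48068.56.
Real GDP 2016 (at 2013 prices) = 28.27·587 + 11.90·248 + 13.16·876 + 27.23·352 = 40658.81.
Deflator = Nominal/Real × 100 = 48068.56/40658.81 × 100 = 118.224.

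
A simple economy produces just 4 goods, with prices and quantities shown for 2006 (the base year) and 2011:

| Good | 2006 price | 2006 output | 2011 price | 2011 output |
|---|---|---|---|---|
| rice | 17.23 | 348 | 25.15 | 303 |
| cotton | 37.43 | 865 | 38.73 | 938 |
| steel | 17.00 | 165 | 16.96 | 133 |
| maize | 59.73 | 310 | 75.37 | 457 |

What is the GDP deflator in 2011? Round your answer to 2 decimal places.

115.40

Nominal GDP 2011 = 25.15·303 + 38.73·938 + 16.96·133 + 75.37·457 = 80648.96.
Real GDP 2011 (at 2006 prices) = 17.23·303 + 37.43·938 + 17.00·133 + 59.73·457 = 69887.64.
Deflator = Nominal/Real × 100 = 80648.96/69887.64 × 100 = 115.398.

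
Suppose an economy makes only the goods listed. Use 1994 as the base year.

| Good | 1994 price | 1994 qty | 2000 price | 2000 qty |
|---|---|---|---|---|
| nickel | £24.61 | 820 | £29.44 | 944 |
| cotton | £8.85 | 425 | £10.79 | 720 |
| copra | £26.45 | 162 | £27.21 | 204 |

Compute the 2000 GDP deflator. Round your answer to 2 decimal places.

Nominal GDP 2000 = 29.44·944 + 10.79·720 + 27.21·204 = 41111.00.
Real GDP 2000 (at 1994 prices) = 24.61·944 + 8.85·720 + 26.45·204 = 34999.64.
Deflator = Nominal/Real × 100 = 41111.00/34999.64 × 100 = 117.461.

117.46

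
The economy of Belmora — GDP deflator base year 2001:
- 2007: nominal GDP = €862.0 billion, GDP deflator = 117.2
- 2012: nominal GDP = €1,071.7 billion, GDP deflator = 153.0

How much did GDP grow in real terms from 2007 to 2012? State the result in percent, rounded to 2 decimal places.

-4.76%

Deflate each year: 2007 → 862.0/1.172 = 735.49; 2012 → 1071.7/1.530 = 700.46.
So real GDP changed by 700.46/735.49 − 1 = -0.0476, i.e. -4.76%.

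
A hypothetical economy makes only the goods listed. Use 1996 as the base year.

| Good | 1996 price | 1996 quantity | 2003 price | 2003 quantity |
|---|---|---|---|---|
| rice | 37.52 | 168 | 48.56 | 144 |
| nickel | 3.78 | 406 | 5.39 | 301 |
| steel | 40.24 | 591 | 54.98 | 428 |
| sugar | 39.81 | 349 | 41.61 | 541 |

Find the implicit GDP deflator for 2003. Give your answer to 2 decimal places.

120.66

Nominal GDP 2003 = 48.56·144 + 5.39·301 + 54.98·428 + 41.61·541 = 54657.48.
Real GDP 2003 (at 1996 prices) = 37.52·144 + 3.78·301 + 40.24·428 + 39.81·541 = 45300.59.
Deflator = Nominal/Real × 100 = 54657.48/45300.59 × 100 = 120.655.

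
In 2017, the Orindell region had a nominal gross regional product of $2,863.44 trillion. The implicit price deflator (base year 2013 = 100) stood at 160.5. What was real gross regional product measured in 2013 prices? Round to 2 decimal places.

Real gross regional product = Nominal / (implicit price deflator/100) = 2863.44 / 1.605 = 1784.07.

$1,784.07 trillion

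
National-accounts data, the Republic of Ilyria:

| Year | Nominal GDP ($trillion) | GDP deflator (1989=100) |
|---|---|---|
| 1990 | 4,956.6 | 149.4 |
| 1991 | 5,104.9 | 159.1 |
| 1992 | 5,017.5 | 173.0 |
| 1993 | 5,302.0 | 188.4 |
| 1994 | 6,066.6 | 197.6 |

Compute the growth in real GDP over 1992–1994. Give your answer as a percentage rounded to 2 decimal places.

Real GDP 1992 = 5017.5/1.730 = 2900.29.
Real GDP 1994 = 6066.6/1.976 = 3070.14.
Change = 3070.14/2900.29 − 1 = 0.0586.

5.86%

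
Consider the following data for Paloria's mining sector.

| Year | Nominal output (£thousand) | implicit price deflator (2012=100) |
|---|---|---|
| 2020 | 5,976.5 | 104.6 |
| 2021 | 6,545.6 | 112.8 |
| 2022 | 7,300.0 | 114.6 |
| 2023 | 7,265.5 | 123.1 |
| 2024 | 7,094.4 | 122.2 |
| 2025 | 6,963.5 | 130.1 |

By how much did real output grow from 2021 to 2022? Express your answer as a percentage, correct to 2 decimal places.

Real output 2021 = 6545.6/1.128 = 5802.84.
Real output 2022 = 7300.0/1.146 = 6369.98.
Change = 6369.98/5802.84 − 1 = 0.0977.

9.77%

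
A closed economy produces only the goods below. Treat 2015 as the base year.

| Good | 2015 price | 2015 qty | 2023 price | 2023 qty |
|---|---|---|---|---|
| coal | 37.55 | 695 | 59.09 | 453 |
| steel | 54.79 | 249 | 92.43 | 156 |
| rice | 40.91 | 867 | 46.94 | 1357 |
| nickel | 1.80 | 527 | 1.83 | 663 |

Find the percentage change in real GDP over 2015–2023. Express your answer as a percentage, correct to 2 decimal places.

8.02%

Real GDP 2015 = Nominal GDP 2015 = 37.55·695 + 54.79·249 + 40.91·867 + 1.80·527 = 76157.53.
Real GDP 2023 (at 2015 prices) = 37.55·453 + 54.79·156 + 40.91·1357 + 1.80·663 = 82265.66.
Real growth = 82265.66/76157.53 − 1 = 0.0802.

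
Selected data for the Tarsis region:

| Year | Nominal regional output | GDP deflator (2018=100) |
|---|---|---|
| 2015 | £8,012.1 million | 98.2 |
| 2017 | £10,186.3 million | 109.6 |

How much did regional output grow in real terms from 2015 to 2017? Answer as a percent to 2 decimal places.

Deflate each year: 2015 → 8012.1/0.982 = 8158.96; 2017 → 10186.3/1.096 = 9294.07.
So real regional output changed by 9294.07/8158.96 − 1 = 0.1391, i.e. 13.91%.

13.91%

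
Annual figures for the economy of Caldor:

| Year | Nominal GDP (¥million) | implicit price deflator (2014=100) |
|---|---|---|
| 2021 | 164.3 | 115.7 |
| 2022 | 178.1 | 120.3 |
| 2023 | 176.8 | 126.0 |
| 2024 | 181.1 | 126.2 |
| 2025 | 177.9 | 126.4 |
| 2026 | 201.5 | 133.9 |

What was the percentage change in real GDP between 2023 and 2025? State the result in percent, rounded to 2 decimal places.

Real GDP 2023 = 176.8/1.260 = 140.32.
Real GDP 2025 = 177.9/1.264 = 140.74.
Change = 140.74/140.32 − 1 = 0.0030.

0.30%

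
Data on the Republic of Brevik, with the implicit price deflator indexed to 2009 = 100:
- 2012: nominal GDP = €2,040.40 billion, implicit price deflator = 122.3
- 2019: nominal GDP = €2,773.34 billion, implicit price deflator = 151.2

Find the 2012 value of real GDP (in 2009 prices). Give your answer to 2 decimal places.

Real GDP = Nominal / (implicit price deflator/100) = 2040.40 / 1.223 = 1668.36.

€1,668.36 billion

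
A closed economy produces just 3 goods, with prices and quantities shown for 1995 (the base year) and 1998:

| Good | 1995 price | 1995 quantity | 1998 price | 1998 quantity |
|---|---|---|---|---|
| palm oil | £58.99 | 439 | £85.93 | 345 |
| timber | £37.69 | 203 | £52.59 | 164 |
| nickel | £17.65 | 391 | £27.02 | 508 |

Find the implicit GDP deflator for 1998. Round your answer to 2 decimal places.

146.47

Nominal GDP 1998 = 85.93·345 + 52.59·164 + 27.02·508 = 51996.77.
Real GDP 1998 (at 1995 prices) = 58.99·345 + 37.69·164 + 17.65·508 = 35498.91.
Deflator = Nominal/Real × 100 = 51996.77/35498.91 × 100 = 146.474.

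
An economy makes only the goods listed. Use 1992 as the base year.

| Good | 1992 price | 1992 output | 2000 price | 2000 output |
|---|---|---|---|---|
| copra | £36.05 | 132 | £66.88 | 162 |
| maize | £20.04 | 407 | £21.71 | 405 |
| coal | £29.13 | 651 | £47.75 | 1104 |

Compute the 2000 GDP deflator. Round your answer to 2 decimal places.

Nominal GDP 2000 = 66.88·162 + 21.71·405 + 47.75·1104 = 72343.11.
Real GDP 2000 (at 1992 prices) = 36.05·162 + 20.04·405 + 29.13·1104 = 46115.82.
Deflator = Nominal/Real × 100 = 72343.11/46115.82 × 100 = 156.873.

156.87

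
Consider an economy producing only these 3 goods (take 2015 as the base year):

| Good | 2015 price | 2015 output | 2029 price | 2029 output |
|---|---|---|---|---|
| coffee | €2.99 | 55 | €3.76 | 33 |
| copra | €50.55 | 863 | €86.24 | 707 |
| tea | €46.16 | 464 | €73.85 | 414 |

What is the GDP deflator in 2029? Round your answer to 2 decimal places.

Nominal GDP 2029 = 3.76·33 + 86.24·707 + 73.85·414 = 91669.66.
Real GDP 2029 (at 2015 prices) = 2.99·33 + 50.55·707 + 46.16·414 = 54947.76.
Deflator = Nominal/Real × 100 = 91669.66/54947.76 × 100 = 166.831.

166.83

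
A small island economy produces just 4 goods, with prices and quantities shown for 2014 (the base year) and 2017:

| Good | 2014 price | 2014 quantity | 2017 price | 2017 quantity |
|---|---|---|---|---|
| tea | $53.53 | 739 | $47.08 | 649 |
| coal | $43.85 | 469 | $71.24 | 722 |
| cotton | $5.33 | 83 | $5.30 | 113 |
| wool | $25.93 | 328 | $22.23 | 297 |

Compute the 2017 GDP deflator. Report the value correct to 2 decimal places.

Nominal GDP 2017 = 47.08·649 + 71.24·722 + 5.30·113 + 22.23·297 = 89191.41.
Real GDP 2017 (at 2014 prices) = 53.53·649 + 43.85·722 + 5.33·113 + 25.93·297 = 74704.17.
Deflator = Nominal/Real × 100 = 89191.41/74704.17 × 100 = 119.393.

119.39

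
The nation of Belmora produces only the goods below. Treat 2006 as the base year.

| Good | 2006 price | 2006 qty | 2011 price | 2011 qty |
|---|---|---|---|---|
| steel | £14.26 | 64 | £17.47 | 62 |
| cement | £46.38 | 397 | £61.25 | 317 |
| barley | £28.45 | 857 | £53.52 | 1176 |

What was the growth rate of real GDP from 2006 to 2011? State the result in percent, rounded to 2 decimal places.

12.21%

Real GDP 2006 = Nominal GDP 2006 = 14.26·64 + 46.38·397 + 28.45·857 = 43707.15.
Real GDP 2011 (at 2006 prices) = 14.26·62 + 46.38·317 + 28.45·1176 = 49043.78.
Real growth = 49043.78/43707.15 − 1 = 0.1221.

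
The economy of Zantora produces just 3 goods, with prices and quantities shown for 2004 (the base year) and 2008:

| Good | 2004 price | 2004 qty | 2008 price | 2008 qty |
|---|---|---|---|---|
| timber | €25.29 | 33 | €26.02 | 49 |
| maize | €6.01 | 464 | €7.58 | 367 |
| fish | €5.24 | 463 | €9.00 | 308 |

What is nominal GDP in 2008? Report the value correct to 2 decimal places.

Nominal GDP 2008 = Σ (p_2008 × q_2008) = 26.02·49 + 7.58·367 + 9.00·308 = 6828.84.

€6828.84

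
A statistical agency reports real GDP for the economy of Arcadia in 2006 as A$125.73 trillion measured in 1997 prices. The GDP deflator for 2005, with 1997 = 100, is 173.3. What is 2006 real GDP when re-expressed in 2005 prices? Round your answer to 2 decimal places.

A$217.89 trillion

Real GDP in 2005 prices = Real GDP in 1997 prices × (P_2005/P_1997) = 125.73 × 1.733 = 217.89.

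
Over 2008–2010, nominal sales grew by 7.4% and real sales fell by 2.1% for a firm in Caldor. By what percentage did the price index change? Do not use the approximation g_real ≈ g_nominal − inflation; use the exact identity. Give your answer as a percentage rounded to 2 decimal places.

9.70%

(1 + g_nom) = (1 + g_real)(1 + π), so π = 1.0740 / 0.9790 − 1 = 0.09704.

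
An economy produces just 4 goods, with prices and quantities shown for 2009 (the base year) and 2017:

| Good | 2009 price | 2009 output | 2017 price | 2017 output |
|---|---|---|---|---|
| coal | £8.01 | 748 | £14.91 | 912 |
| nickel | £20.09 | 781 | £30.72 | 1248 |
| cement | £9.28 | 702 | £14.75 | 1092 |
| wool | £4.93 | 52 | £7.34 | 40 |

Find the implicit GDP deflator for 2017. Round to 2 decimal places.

Nominal GDP 2017 = 14.91·912 + 30.72·1248 + 14.75·1092 + 7.34·40 = 68337.08.
Real GDP 2017 (at 2009 prices) = 8.01·912 + 20.09·1248 + 9.28·1092 + 4.93·40 = 42708.40.
Deflator = Nominal/Real × 100 = 68337.08/42708.40 × 100 = 160.009.

160.01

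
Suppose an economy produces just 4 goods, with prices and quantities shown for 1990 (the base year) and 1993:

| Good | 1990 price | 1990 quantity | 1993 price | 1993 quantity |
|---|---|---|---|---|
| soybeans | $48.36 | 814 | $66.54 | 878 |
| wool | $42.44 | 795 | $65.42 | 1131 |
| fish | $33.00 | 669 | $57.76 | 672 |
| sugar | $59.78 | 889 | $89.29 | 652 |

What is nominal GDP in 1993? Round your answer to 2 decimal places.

Nominal GDP 1993 = Σ (p_1993 × q_1993) = 66.54·878 + 65.42·1131 + 57.76·672 + 89.29·652 = 229443.94.

$229443.94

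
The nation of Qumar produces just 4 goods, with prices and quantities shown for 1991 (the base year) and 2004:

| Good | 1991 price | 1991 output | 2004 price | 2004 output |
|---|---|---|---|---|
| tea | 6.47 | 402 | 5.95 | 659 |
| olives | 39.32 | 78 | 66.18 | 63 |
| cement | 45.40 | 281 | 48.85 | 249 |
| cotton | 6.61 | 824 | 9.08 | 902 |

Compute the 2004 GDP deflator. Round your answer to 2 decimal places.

118.48

Nominal GDP 2004 = 5.95·659 + 66.18·63 + 48.85·249 + 9.08·902 = 28444.20.
Real GDP 2004 (at 1991 prices) = 6.47·659 + 39.32·63 + 45.40·249 + 6.61·902 = 24007.71.
Deflator = Nominal/Real × 100 = 28444.20/24007.71 × 100 = 118.479.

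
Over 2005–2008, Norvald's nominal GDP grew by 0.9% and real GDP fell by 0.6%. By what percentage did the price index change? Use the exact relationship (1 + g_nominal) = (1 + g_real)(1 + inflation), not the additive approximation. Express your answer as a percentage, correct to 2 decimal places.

1.51%

(1 + g_nom) = (1 + g_real)(1 + π), so π = 1.0090 / 0.9940 − 1 = 0.01509.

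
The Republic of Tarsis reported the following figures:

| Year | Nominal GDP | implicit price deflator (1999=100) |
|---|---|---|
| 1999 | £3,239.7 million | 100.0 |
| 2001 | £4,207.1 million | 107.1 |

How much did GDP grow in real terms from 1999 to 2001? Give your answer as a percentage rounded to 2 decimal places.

Deflate each year: 1999 → 3239.7/1.000 = 3239.70; 2001 → 4207.1/1.071 = 3928.20.
So real GDP changed by 3928.20/3239.70 − 1 = 0.2125, i.e. 21.25%.

21.25%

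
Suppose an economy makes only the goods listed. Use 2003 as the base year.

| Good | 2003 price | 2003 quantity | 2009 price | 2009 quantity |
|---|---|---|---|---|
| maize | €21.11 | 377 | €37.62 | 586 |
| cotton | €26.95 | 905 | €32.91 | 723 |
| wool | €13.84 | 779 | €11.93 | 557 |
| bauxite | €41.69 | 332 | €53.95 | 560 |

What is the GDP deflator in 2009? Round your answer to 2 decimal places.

131.45

Nominal GDP 2009 = 37.62·586 + 32.91·723 + 11.93·557 + 53.95·560 = 82696.26.
Real GDP 2009 (at 2003 prices) = 21.11·586 + 26.95·723 + 13.84·557 + 41.69·560 = 62910.59.
Deflator = Nominal/Real × 100 = 82696.26/62910.59 × 100 = 131.450.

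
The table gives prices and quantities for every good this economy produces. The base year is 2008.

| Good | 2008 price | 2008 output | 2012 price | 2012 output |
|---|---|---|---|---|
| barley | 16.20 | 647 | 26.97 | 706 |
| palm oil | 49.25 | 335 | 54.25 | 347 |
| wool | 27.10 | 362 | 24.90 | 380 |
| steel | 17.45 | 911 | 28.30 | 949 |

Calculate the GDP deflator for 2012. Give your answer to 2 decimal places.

Nominal GDP 2012 = 26.97·706 + 54.25·347 + 24.90·380 + 28.30·949 = 74184.27.
Real GDP 2012 (at 2008 prices) = 16.20·706 + 49.25·347 + 27.10·380 + 17.45·949 = 55385.00.
Deflator = Nominal/Real × 100 = 74184.27/55385.00 × 100 = 133.943.

133.94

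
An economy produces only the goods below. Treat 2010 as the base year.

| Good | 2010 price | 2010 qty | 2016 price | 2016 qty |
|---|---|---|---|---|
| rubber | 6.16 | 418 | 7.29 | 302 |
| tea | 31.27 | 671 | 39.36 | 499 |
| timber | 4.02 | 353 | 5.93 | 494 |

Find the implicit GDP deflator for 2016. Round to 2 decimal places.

Nominal GDP 2016 = 7.29·302 + 39.36·499 + 5.93·494 = 24771.64.
Real GDP 2016 (at 2010 prices) = 6.16·302 + 31.27·499 + 4.02·494 = 19449.93.
Deflator = Nominal/Real × 100 = 24771.64/19449.93 × 100 = 127.361.

127.36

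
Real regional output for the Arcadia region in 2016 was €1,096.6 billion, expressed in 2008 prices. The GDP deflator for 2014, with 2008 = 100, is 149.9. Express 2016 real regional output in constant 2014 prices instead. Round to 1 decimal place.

€1,643.8 billion

Real regional output in 2014 prices = Real regional output in 2008 prices × (P_2014/P_2008) = 1096.6 × 1.499 = 1643.80.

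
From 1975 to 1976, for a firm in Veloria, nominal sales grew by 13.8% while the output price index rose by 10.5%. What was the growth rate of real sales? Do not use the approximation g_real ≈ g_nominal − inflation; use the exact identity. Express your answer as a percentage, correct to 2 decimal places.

(1 + g_nom) = (1 + g_real)(1 + π), so g_real = 1.1380 / 1.1050 − 1 = 0.02986.

2.99%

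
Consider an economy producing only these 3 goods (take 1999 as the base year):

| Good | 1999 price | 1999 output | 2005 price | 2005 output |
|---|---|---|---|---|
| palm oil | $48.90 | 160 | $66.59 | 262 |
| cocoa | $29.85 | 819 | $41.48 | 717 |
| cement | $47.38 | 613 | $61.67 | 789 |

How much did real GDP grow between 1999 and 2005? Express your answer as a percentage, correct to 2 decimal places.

16.77%

Real GDP 1999 = Nominal GDP 1999 = 48.90·160 + 29.85·819 + 47.38·613 = 61315.09.
Real GDP 2005 (at 1999 prices) = 48.90·262 + 29.85·717 + 47.38·789 = 71597.07.
Real growth = 71597.07/61315.09 − 1 = 0.1677.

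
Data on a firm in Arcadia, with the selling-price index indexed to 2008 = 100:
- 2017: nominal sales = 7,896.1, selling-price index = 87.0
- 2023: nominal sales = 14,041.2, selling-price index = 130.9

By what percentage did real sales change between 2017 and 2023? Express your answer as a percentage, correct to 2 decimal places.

Real sales 2017 = 7896.1 / 0.870 = 9075.98.
Real sales 2023 = 14041.2 / 1.309 = 10726.66.
Real growth = 10726.66 / 9075.98 − 1 = 0.1819.

18.19%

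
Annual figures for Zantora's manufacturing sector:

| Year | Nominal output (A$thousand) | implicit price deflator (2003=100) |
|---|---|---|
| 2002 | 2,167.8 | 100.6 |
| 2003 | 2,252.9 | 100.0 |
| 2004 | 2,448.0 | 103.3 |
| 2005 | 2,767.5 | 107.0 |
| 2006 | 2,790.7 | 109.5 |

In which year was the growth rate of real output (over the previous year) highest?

2003: real = 2252.9/1.000 = 2252.90; growth vs 2002 (2154.87) = 4.55%.
2004: real = 2448.0/1.033 = 2369.80; growth vs 2003 (2252.90) = 5.19%.
2005: real = 2767.5/1.070 = 2586.45; growth vs 2004 (2369.80) = 9.14%.
2006: real = 2790.7/1.095 = 2548.58; growth vs 2005 (2586.45) = -1.46%.

2005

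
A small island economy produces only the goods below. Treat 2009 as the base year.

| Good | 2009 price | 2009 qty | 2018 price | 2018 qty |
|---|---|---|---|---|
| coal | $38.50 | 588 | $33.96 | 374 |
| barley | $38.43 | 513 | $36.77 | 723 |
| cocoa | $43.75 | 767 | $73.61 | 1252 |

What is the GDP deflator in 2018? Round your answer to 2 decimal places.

Nominal GDP 2018 = 33.96·374 + 36.77·723 + 73.61·1252 = 131445.47.
Real GDP 2018 (at 2009 prices) = 38.50·374 + 38.43·723 + 43.75·1252 = 96958.89.
Deflator = Nominal/Real × 100 = 131445.47/96958.89 × 100 = 135.568.

135.57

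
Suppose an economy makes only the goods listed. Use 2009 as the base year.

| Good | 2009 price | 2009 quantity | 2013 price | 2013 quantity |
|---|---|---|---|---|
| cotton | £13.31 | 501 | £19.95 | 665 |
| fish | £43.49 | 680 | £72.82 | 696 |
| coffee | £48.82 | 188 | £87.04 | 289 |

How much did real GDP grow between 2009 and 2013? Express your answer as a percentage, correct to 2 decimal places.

17.19%

Real GDP 2009 = Nominal GDP 2009 = 13.31·501 + 43.49·680 + 48.82·188 = 45419.67.
Real GDP 2013 (at 2009 prices) = 13.31·665 + 43.49·696 + 48.82·289 = 53229.17.
Real growth = 53229.17/45419.67 − 1 = 0.1719.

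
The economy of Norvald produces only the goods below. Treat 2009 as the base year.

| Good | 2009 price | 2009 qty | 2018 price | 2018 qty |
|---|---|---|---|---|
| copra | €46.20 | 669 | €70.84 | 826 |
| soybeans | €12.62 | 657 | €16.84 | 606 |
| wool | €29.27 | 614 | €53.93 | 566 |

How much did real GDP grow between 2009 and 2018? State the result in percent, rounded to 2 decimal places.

Real GDP 2009 = Nominal GDP 2009 = 46.20·669 + 12.62·657 + 29.27·614 = 57170.92.
Real GDP 2018 (at 2009 prices) = 46.20·826 + 12.62·606 + 29.27·566 = 62375.74.
Real growth = 62375.74/57170.92 − 1 = 0.0910.

9.10%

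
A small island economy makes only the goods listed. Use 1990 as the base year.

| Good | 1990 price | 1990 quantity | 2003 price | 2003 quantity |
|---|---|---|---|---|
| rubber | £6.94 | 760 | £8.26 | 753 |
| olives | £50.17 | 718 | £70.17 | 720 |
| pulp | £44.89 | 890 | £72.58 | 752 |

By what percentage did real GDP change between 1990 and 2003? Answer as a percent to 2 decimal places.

Real GDP 1990 = Nominal GDP 1990 = 6.94·760 + 50.17·718 + 44.89·890 = 81248.56.
Real GDP 2003 (at 1990 prices) = 6.94·753 + 50.17·720 + 44.89·752 = 75105.50.
Real growth = 75105.50/81248.56 − 1 = -0.0756.

-7.56%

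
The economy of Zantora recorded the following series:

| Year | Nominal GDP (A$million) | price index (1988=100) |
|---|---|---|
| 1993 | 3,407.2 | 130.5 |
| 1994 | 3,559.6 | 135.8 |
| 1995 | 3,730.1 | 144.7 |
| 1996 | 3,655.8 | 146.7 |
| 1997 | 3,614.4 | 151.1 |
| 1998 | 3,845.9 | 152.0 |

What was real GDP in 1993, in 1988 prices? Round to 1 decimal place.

Real GDP 1993 = 3407.2 / 1.305 = 2610.88.

A$2,610.9 million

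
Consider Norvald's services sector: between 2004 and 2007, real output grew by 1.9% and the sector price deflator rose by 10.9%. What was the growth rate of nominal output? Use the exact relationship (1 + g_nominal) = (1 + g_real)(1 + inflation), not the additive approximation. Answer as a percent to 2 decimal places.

(1 + g_nom) = (1 + g_real)(1 + π) = 1.0190 × 1.1090 = 1.13007.

13.01%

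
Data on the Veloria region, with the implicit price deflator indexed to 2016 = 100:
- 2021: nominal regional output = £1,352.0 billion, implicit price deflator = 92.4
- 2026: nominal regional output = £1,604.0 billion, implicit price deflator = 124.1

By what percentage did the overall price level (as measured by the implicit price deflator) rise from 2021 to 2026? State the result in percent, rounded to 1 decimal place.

Price-level change = 124.1 / 92.4 − 1 = 0.3431.

34.3%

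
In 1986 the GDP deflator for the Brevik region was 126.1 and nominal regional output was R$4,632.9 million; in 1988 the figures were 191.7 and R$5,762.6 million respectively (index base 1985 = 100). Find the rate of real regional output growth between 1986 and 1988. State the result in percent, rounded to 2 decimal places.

-18.18%

Real regional output 1986 = 4632.9 / 1.261 = 3673.99.
Real regional output 1988 = 5762.6 / 1.917 = 3006.05.
Real growth = 3006.05 / 3673.99 − 1 = -0.1818.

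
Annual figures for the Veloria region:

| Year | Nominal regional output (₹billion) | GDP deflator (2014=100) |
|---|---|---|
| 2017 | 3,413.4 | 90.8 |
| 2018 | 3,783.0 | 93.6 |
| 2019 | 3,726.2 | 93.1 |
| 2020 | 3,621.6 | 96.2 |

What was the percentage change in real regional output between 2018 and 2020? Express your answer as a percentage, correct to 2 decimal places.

Real regional output 2018 = 3783.0/0.936 = 4041.67.
Real regional output 2020 = 3621.6/0.962 = 3764.66.
Change = 3764.66/4041.67 − 1 = -0.0685.

-6.85%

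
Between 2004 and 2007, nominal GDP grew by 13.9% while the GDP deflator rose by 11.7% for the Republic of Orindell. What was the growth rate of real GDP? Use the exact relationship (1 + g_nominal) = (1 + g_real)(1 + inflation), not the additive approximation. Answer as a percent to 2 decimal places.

1.97%

(1 + g_nom) = (1 + g_real)(1 + π), so g_real = 1.1390 / 1.1170 − 1 = 0.01970.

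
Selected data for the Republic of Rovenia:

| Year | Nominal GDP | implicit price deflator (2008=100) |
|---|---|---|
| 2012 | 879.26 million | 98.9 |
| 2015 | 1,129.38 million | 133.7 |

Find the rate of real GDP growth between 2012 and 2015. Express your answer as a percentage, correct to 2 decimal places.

-4.99%

Real GDP 2012 = 879.26 / 0.989 = 889.04.
Real GDP 2015 = 1129.38 / 1.337 = 844.71.
Real growth = 844.71 / 889.04 − 1 = -0.0499.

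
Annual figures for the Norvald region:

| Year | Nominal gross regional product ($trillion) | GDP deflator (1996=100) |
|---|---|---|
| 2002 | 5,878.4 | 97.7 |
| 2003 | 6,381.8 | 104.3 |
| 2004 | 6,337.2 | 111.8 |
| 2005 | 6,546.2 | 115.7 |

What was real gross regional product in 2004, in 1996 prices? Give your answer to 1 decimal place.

$5,668.3 trillion

Real gross regional product 2004 = 6337.2 / 1.118 = 5668.34.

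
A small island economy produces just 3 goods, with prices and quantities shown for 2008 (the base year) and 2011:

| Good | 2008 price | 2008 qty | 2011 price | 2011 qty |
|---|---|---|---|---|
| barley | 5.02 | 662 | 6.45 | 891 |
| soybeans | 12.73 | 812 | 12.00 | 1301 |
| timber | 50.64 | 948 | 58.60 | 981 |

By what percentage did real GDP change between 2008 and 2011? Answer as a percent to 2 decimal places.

Real GDP 2008 = Nominal GDP 2008 = 5.02·662 + 12.73·812 + 50.64·948 = 61666.72.
Real GDP 2011 (at 2008 prices) = 5.02·891 + 12.73·1301 + 50.64·981 = 70712.39.
Real growth = 70712.39/61666.72 − 1 = 0.1467.

14.67%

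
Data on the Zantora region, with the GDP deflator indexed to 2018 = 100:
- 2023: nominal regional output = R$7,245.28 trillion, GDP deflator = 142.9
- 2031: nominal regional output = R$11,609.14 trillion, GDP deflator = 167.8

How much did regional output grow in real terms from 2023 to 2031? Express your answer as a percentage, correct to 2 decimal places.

Real regional output 2023 = 7245.28 / 1.429 = 5070.17.
Real regional output 2031 = 11609.14 / 1.678 = 6918.44.
Real growth = 6918.44 / 5070.17 − 1 = 0.3645.

36.45%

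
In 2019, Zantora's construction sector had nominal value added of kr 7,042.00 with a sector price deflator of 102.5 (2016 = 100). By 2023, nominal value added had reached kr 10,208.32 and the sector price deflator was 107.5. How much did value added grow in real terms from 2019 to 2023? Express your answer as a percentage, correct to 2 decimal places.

38.22%

Deflate each year: 2019 → 7042.00/1.025 = 6870.24; 2023 → 10208.32/1.075 = 9496.11.
So real value added changed by 9496.11/6870.24 − 1 = 0.3822, i.e. 38.22%.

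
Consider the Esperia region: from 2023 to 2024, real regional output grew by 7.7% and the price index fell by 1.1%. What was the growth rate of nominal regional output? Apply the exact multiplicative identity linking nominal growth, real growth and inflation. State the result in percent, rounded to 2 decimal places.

(1 + g_nom) = (1 + g_real)(1 + π) = 1.0770 × 0.9890 = 1.06515.

6.52%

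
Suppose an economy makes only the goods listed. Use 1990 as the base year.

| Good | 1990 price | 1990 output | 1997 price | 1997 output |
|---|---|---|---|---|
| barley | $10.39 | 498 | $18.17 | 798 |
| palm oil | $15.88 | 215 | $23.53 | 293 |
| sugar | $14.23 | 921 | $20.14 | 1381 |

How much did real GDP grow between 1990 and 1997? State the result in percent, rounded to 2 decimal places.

Real GDP 1990 = Nominal GDP 1990 = 10.39·498 + 15.88·215 + 14.23·921 = 21694.25.
Real GDP 1997 (at 1990 prices) = 10.39·798 + 15.88·293 + 14.23·1381 = 32595.69.
Real growth = 32595.69/21694.25 − 1 = 0.5025.

50.25%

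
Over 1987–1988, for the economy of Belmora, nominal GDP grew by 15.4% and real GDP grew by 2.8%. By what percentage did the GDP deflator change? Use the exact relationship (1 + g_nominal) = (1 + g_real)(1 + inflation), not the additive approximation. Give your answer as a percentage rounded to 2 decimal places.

(1 + g_nom) = (1 + g_real)(1 + π), so π = 1.1540 / 1.0280 − 1 = 0.12257.

12.26%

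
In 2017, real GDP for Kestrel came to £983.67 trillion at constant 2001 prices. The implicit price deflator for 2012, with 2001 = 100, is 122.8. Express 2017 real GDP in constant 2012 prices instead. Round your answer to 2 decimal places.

£1,207.95 trillion

Real GDP in 2012 prices = Real GDP in 2001 prices × (P_2012/P_2001) = 983.67 × 1.228 = 1207.95.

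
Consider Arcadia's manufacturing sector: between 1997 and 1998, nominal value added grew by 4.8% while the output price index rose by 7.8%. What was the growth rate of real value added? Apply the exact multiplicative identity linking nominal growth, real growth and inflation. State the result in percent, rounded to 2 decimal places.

(1 + g_nom) = (1 + g_real)(1 + π), so g_real = 1.0480 / 1.0780 − 1 = -0.02783.

-2.78%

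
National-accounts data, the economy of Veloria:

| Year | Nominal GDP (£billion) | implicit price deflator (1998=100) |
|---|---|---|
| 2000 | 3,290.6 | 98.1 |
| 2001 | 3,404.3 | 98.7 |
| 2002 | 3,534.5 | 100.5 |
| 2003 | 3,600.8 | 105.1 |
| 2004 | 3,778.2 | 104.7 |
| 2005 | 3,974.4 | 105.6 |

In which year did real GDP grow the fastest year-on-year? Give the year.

2004

2001: real = 3404.3/0.987 = 3449.14; growth vs 2000 (3354.33) = 2.83%.
2002: real = 3534.5/1.005 = 3516.92; growth vs 2001 (3449.14) = 1.97%.
2003: real = 3600.8/1.051 = 3426.07; growth vs 2002 (3516.92) = -2.58%.
2004: real = 3778.2/1.047 = 3608.60; growth vs 2003 (3426.07) = 5.33%.
2005: real = 3974.4/1.056 = 3763.64; growth vs 2004 (3608.60) = 4.30%.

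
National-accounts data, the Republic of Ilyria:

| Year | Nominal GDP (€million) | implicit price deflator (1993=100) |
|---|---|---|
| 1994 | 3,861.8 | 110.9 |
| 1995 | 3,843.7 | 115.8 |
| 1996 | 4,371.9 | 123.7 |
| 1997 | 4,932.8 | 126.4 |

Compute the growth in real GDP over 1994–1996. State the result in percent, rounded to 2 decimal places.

1.49%

Real GDP 1994 = 3861.8/1.109 = 3482.24.
Real GDP 1996 = 4371.9/1.237 = 3534.28.
Change = 3534.28/3482.24 − 1 = 0.0149.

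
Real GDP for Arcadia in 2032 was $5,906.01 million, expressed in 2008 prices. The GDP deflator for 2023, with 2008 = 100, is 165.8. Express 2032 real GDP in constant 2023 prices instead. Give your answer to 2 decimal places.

$9,792.16 million

Real GDP in 2023 prices = Real GDP in 2008 prices × (P_2023/P_2008) = 5906.01 × 1.658 = 9792.16.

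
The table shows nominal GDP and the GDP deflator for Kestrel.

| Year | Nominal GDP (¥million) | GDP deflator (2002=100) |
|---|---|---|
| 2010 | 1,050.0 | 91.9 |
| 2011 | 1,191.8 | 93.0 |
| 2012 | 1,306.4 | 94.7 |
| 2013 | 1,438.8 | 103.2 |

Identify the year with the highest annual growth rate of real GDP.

2011

2011: real = 1191.8/0.930 = 1281.51; growth vs 2010 (1142.55) = 12.16%.
2012: real = 1306.4/0.947 = 1379.51; growth vs 2011 (1281.51) = 7.65%.
2013: real = 1438.8/1.032 = 1394.19; growth vs 2012 (1379.51) = 1.06%.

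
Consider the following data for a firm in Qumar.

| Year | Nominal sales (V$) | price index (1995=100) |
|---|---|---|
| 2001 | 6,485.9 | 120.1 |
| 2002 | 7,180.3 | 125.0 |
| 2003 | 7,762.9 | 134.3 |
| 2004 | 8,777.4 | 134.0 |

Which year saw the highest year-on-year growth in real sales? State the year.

2002: real = 7180.3/1.250 = 5744.24; growth vs 2001 (5400.42) = 6.37%.
2003: real = 7762.9/1.343 = 5780.27; growth vs 2002 (5744.24) = 0.63%.
2004: real = 8777.4/1.340 = 6550.30; growth vs 2003 (5780.27) = 13.32%.

2004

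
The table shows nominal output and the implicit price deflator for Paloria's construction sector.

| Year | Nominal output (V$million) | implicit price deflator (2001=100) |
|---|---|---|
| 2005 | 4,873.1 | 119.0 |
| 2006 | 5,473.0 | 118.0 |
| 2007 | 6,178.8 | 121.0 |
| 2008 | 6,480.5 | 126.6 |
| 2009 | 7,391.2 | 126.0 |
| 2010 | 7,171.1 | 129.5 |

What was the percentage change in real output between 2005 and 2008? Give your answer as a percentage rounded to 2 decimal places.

Real output 2005 = 4873.1/1.190 = 4095.04.
Real output 2008 = 6480.5/1.266 = 5118.88.
Change = 5118.88/4095.04 − 1 = 0.2500.

25.00%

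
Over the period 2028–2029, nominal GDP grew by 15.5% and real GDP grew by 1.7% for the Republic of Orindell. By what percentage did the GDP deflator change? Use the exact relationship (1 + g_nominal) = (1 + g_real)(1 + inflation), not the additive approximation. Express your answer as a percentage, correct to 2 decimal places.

(1 + g_nom) = (1 + g_real)(1 + π), so π = 1.1550 / 1.0170 − 1 = 0.13569.

13.57%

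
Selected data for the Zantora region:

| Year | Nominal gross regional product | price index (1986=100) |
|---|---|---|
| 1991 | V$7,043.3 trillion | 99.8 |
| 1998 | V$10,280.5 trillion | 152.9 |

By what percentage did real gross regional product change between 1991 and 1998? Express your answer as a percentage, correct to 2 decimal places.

Deflate each year: 1991 → 7043.3/0.998 = 7057.41; 1998 → 10280.5/1.529 = 6723.68.
So real gross regional product changed by 6723.68/7057.41 − 1 = -0.0473, i.e. -4.73%.

-4.73%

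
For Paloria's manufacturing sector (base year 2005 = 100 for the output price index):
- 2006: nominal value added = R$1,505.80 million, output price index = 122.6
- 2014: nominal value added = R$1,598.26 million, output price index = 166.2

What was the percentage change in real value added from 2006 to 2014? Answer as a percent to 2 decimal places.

Real value added 2006 = 1505.80 / 1.226 = 1228.22.
Real value added 2014 = 1598.26 / 1.662 = 961.65.
Real growth = 961.65 / 1228.22 − 1 = -0.2170.

-21.70%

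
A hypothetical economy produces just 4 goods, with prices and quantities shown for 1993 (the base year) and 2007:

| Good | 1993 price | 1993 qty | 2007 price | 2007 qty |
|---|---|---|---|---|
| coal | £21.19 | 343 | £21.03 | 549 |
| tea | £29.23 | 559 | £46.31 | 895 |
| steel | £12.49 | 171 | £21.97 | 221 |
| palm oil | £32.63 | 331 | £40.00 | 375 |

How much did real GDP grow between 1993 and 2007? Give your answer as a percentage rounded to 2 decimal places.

44.46%

Real GDP 1993 = Nominal GDP 1993 = 21.19·343 + 29.23·559 + 12.49·171 + 32.63·331 = 36544.06.
Real GDP 2007 (at 1993 prices) = 21.19·549 + 29.23·895 + 12.49·221 + 32.63·375 = 52790.70.
Real growth = 52790.70/36544.06 − 1 = 0.4446.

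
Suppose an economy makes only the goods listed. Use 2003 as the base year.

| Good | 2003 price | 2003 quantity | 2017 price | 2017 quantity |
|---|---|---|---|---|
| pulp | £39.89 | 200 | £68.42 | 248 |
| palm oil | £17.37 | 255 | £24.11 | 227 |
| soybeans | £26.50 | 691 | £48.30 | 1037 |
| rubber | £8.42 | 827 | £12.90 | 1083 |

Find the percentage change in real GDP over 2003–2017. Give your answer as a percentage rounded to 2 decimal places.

33.84%

Real GDP 2003 = Nominal GDP 2003 = 39.89·200 + 17.37·255 + 26.50·691 + 8.42·827 = 37682.19.
Real GDP 2017 (at 2003 prices) = 39.89·248 + 17.37·227 + 26.50·1037 + 8.42·1083 = 50435.07.
Real growth = 50435.07/37682.19 − 1 = 0.3384.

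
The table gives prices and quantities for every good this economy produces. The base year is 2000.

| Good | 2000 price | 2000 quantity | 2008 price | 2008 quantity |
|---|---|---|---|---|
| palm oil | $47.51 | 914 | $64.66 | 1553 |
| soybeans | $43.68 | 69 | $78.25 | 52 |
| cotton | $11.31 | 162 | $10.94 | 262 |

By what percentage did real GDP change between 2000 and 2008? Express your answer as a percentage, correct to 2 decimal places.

63.70%

Real GDP 2000 = Nominal GDP 2000 = 47.51·914 + 43.68·69 + 11.31·162 = 48270.28.
Real GDP 2008 (at 2000 prices) = 47.51·1553 + 43.68·52 + 11.31·262 = 79017.61.
Real growth = 79017.61/48270.28 − 1 = 0.6370.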